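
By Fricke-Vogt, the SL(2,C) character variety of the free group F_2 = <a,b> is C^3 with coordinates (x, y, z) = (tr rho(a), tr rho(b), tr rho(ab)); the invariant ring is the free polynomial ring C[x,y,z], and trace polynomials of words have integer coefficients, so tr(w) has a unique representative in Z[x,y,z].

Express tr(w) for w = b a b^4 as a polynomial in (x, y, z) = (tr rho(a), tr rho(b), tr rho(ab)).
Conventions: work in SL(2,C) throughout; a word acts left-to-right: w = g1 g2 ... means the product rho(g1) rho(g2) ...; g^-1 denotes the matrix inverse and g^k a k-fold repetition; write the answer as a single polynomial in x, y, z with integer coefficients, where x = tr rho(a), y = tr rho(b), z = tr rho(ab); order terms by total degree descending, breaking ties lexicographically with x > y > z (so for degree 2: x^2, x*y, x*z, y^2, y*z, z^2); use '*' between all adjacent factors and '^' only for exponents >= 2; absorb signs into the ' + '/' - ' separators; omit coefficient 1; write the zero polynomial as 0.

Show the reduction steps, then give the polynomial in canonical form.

tr(a b^2) = tr(b) tr(a b) - tr(a)  (reduce the b square) = y*z - x
tr(a b^3) = tr(b) tr(a b^2) - tr(a b)  (reduce the b square) = y^2*z - x*y - z
tr(b^2 a b^2) = tr(b) tr(a b^3) - tr(a b^2)  (reduce the b square) = y^3*z - x*y^2 - 2*y*z + x
tr(b a b^4) = tr(b) tr(b^2 a b^2) - tr(b^2 a b)  (reduce the b square) = y^4*z - x*y^3 - 3*y^2*z + 2*x*y + z

y^4*z - x*y^3 - 3*y^2*z + 2*x*y + z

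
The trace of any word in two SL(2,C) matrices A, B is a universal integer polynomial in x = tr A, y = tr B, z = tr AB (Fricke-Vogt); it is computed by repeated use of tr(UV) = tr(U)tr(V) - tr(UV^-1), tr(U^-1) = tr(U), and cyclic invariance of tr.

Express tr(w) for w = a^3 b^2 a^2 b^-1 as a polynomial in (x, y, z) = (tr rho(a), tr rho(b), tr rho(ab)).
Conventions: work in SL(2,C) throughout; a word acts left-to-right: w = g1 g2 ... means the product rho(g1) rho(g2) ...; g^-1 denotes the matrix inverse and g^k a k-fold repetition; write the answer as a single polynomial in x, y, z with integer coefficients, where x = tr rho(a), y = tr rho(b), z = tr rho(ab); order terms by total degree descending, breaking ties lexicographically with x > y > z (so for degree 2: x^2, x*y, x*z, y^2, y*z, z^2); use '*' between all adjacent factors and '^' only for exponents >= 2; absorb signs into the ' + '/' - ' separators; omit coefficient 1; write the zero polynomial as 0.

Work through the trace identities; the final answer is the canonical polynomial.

next, trace(a b a) = trace(a)*trace(b a) - trace(b) = x*z - y
trace(b a^3) = trace(a)*trace(a b a) - trace(a b) = x^2*z - x*y - z
next, trace(a^4 b) = trace(a)*trace(b a^3) - trace(b a^2) = x^3*z - x^2*y - 2*x*z + y
trace(a^2) = trace(a)*trace(a) - trace(1) = x^2 - 2
trace(a^3) = trace(a)*trace(a^2) - trace(a) = x^3 - 3*x
next, trace(a^4) = trace(a)*trace(a^3) - trace(a^2) = x^4 - 4*x^2 + 2
trace(a b^2 a^3) = trace(b)*trace(a^4 b) - trace(a^4) = x^3*y*z - x^4 - x^2*y^2 - 2*x*y*z + 4*x^2 + y^2 - 2
and trace(b^2 a) = trace(b)*trace(a b) - trace(a) = y*z - x
next, trace(b^2) = trace(b)*trace(b) - trace(1) = y^2 - 2
trace(a b^2 a) = trace(a)*trace(b^2 a) - trace(b^2) = x*y*z - x^2 - y^2 + 2
next, trace(a b^2 a^2) = trace(a)*trace(a b^2 a) - trace(a b^2) = x^2*y*z - x^3 - x*y^2 - y*z + 3*x
trace(a^3 b^2 a^2) = trace(a)*trace(a b^2 a^3) - trace(a b^2 a^2) = x^4*y*z - x^5 - x^3*y^2 - 3*x^2*y*z + 5*x^3 + 2*x*y^2 + y*z - 5*x
next, trace(a b a b) = trace(a b)*trace(a b) - trace(1) = z^2 - 2
and trace(b a b^2 a) = trace(b)*trace(a b a b) - trace(a b a) = y*z^2 - x*z - y
and trace(b a b^2) = trace(b)*trace(a b^2) - trace(a b) = y^2*z - x*y - z
next, trace(b^2 a^2 b a) = trace(a)*trace(b a b^2 a) - trace(b a b^2) = x*y*z^2 - x^2*z - y^2*z + z
trace(b^2 a^2 b) = trace(b)*trace(b a^2 b) - trace(b a^2) = x*y^2*z - x^2*y - y^3 - x*z + 3*y
next, trace(a b^2 a^2 b a) = trace(a)*trace(b^2 a^2 b a) - trace(b^2 a^2 b) = x^2*y*z^2 - x^3*z - 2*x*y^2*z + x^2*y + y^3 + 2*x*z - 3*y
next, trace(a^3 b^2 a^2 b) = trace(a)*trace(a b^2 a^2 b a) - trace(a b^2 a^2 b) = x^3*y*z^2 - x^4*z - 2*x^2*y^2*z + x^3*y + x*y^3 - x*y*z^2 + 3*x^2*z + y^2*z - 3*x*y - z
trace(a^3 b^2 a^2 b^-1) = trace(a^3 b^2 a^2)*trace(b) - trace(a^3 b^2 a^2 b) = x^4*y^2*z - x^5*y - x^3*y^3 - x^3*y*z^2 + x^4*z - x^2*y^2*z + 4*x^3*y + x*y^3 + x*y*z^2 - 3*x^2*z - 2*x*y + z

x^4*y^2*z - x^5*y - x^3*y^3 - x^3*y*z^2 + x^4*z - x^2*y^2*z + 4*x^3*y + x*y^3 + x*y*z^2 - 3*x^2*z - 2*x*y + z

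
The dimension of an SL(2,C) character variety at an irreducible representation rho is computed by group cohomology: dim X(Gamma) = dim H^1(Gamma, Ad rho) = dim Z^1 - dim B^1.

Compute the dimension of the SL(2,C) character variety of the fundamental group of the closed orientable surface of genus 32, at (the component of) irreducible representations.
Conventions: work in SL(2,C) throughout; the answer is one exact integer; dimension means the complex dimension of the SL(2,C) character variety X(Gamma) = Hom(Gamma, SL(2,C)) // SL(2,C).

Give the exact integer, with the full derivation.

The genus-32 surface group: 2g = 64 generators, one relator prod [a_i, b_i].
Before the relator condition, cocycle space has dim 3*64 = 192.
d_2 is surjective at irreducible rho (its cokernel H^2 is dual to H^0 = 0), so dim Z^1 = 192 - 3 = 189.
dim B^1 = 3 (coboundaries, injective at irreducible rho).
dim H^1 = 189 - 3 = 186 = dim X.

186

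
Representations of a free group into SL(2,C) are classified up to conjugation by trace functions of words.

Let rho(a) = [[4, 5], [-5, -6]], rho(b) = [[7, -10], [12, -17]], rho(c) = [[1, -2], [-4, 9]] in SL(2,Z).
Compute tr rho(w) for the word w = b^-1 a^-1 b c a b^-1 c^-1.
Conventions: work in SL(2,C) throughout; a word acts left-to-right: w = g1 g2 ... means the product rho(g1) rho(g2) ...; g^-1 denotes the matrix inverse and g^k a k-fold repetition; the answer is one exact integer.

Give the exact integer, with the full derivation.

rho(b^-1) = [[-17, 10], [-12, 7]]
... * rho(a^-1) = [[-6, -5], [5, 4]]  ->  [[152, 125], [107, 88]]
... * rho(b) = [[7, -10], [12, -17]]  ->  [[2564, -3645], [1805, -2566]]
... * rho(c) = [[1, -2], [-4, 9]]  ->  [[17144, -37933], [12069, -26704]]
... * rho(a) = [[4, 5], [-5, -6]]  ->  [[258241, 313318], [181796, 220569]]
... * rho(b^-1) = [[-17, 10], [-12, 7]]  ->  [[-8149913, 4775636], [-5737360, 3361943]]
... * rho(c^-1) = [[9, 2], [4, 1]]  ->  [[-54246673, -11524190], [-38188468, -8112777]]
tr = -54246673 + -8112777 = -62359450

-62359450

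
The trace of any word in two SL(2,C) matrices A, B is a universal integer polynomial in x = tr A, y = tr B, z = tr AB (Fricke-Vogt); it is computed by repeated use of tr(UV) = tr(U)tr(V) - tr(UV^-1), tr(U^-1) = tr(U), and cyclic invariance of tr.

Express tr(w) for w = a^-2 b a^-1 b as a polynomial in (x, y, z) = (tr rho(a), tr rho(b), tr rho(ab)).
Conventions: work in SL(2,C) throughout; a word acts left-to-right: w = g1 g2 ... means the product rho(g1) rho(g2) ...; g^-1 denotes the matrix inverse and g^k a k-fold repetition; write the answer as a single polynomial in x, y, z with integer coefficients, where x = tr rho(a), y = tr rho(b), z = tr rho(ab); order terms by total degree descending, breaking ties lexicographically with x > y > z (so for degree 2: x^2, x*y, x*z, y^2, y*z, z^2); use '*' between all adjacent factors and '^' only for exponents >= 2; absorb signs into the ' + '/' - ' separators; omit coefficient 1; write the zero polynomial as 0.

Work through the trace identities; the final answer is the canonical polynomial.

x^3*y^2 - 2*x^2*y*z - x*y^2 + x*z^2 + y*z - x

and trace(b^2) = trace(b) * trace(b) - trace(1) = y^2 - 2
trace(b^2 a) = trace(b) * trace(a b) - trace(a) = y*z - x
trace(b a^-1 b) = trace(b^2) * trace(a) - trace(b^2 a) = x*y^2 - y*z - x
next, trace(b a b a) = trace(b a) * trace(b a) - trace(1) = z^2 - 2
next, trace(b a^-1 b a) = trace(b a b) * trace(a) - trace(b a b a) = x*y*z - x^2 - z^2 + 2
trace(b a^-1 b a^-1) = trace(b a^-1 b) * trace(a) - trace(b a^-1 b a) = x^2*y^2 - 2*x*y*z + z^2 - 2
and trace(a^-2 b a^-1 b) = trace(b a^-1 b a^-1) * trace(a) - trace(b a^-1 b) = x^3*y^2 - 2*x^2*y*z - x*y^2 + x*z^2 + y*z - x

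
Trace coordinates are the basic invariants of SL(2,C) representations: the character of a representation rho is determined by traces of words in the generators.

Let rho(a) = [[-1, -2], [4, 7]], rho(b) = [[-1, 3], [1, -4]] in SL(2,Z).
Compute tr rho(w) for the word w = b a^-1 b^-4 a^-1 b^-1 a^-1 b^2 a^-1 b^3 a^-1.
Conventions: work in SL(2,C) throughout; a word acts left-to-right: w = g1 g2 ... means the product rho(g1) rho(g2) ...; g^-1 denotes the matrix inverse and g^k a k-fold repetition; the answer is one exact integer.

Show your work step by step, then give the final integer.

rho(b) = [[-1, 3], [1, -4]]
... * rho(a^-1) = [[7, 2], [-4, -1]]  ->  [[-19, -5], [23, 6]]
... * rho(b^-1) = [[-4, -3], [-1, -1]]  ->  [[81, 62], [-98, -75]]
... * rho(b^-1) = [[-4, -3], [-1, -1]]  ->  [[-386, -305], [467, 369]]
... * rho(b^-1) = [[-4, -3], [-1, -1]]  ->  [[1849, 1463], [-2237, -1770]]
... * rho(b^-1) = [[-4, -3], [-1, -1]]  ->  [[-8859, -7010], [10718, 8481]]
... * rho(a^-1) = [[7, 2], [-4, -1]]  ->  [[-33973, -10708], [41102, 12955]]
... * rho(b^-1) = [[-4, -3], [-1, -1]]  ->  [[146600, 112627], [-177363, -136261]]
... * rho(a^-1) = [[7, 2], [-4, -1]]  ->  [[575692, 180573], [-696497, -218465]]
... * rho(b) = [[-1, 3], [1, -4]]  ->  [[-395119, 1004784], [478032, -1215631]]
... * rho(b) = [[-1, 3], [1, -4]]  ->  [[1399903, -5204493], [-1693663, 6296620]]
... * rho(a^-1) = [[7, 2], [-4, -1]]  ->  [[30617293, 8004299], [-37042121, -9683946]]
... * rho(b) = [[-1, 3], [1, -4]]  ->  [[-22612994, 59834683], [27358175, -72390579]]
... * rho(b) = [[-1, 3], [1, -4]]  ->  [[82447677, -307177714], [-99748754, 371636841]]
... * rho(b) = [[-1, 3], [1, -4]]  ->  [[-389625391, 1476053887], [471385595, -1785793626]]
... * rho(a^-1) = [[7, 2], [-4, -1]]  ->  [[-8631593285, -2255304669], [10442873669, 2728564816]]
tr = -8631593285 + 2728564816 = -5903028469

-5903028469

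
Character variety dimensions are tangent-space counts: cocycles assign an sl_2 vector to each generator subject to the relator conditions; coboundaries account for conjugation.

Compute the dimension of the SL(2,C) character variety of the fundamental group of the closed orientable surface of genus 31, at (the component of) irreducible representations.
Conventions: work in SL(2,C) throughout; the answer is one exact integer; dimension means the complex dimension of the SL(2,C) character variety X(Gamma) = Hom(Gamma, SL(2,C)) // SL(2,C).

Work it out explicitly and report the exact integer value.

pi_1 of the closed genus-31 surface has 62 generators bound by the single product-of-commutators relator.
Unconstrained cocycle data is one sl_2 vector per generator (186 dimensions), cut by the relator condition d_2(z) = 0.
H^2 = coker(d_2) is dual to H^0 = 0 at irreducible rho (Poincare duality), so d_2 is onto: dim Z^1 = 183.
As always at irreducible rho, dim B^1 = 3.
dim H^1 = 183 - 3 = 180 = dim X.

180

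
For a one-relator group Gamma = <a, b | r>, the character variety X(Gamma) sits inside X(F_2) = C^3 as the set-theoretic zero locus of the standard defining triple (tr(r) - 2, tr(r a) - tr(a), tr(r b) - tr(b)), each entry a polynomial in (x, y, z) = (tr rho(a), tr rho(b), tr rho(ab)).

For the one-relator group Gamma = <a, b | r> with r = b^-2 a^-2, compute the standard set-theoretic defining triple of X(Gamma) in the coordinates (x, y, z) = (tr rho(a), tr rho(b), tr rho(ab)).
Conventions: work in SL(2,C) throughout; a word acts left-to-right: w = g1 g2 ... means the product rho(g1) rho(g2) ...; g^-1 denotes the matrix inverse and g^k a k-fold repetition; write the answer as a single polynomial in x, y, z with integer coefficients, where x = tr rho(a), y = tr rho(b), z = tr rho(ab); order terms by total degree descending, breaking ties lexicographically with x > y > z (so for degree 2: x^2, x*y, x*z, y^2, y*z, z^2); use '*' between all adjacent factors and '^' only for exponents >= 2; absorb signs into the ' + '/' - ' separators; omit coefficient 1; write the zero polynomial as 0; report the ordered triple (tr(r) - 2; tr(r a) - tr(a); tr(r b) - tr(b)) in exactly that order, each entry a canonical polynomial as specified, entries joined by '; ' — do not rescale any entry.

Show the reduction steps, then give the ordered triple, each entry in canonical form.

x*y*z - x^2 - y^2; y*z - 2*x; x*z - 2*y

trace(a^-1) = trace(a) = x
trace(a^-1 b) = trace(b) * trace(a) - trace(b a)  (eliminate a^-1) = x*y - z
trace(a^-1 b^-1) = trace(a^-1) * trace(b) - trace(a^-1 b)  (eliminate b^-1) = z
trace(a^-2 b^-1) = trace(a^-1 b^-1) * trace(a) - trace(a^-1 b^-1 a)  (eliminate a^-1) = x*z - y
trace(a^-2) = trace(a^-1) * trace(a) - trace(1)  (eliminate a^-1) = x^2 - 2
trace(b^-2 a^-2) = trace(a^-2 b^-1) * trace(b) - trace(a^-2)  (eliminate b^-1) = x*y*z - x^2 - y^2 + 2
trace(b^-2 a^-1) = trace(b^-1 a^-1) * trace(b) - trace(b^-1 a^-1 b)  (eliminate b^-1) = y*z - x
assemble the triple (trace(r) - 2; trace(r a) - x; trace(r b) - y)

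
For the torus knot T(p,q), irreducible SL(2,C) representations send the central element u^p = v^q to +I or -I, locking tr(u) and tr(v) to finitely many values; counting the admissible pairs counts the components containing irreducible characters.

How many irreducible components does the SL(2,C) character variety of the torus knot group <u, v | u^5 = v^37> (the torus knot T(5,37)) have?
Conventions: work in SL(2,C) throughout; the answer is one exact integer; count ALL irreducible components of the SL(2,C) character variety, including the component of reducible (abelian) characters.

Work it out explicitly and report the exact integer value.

In the torus knot group T(5,37), u^5 = v^37 is central, so an irreducible representation sends it to +I or -I (Schur).
On an irreducible component, tr(u) is locked at 2*cos(pi*alpha/5) for some alpha in 1..4, and tr(v) at 2*cos(pi*beta/37) for some beta in 1..36.
Consistency of u^5 = (-1)^alpha I with v^37 = (-1)^beta I forces alpha = beta (mod 2).
count pairs: odd alpha (2 choices) x odd beta (18), plus even alpha (2) x even beta (18): 2*18 + 2*18 = 72.
components with irreducible characters: 72; plus the single component of reducible (abelian) characters: total 73.

73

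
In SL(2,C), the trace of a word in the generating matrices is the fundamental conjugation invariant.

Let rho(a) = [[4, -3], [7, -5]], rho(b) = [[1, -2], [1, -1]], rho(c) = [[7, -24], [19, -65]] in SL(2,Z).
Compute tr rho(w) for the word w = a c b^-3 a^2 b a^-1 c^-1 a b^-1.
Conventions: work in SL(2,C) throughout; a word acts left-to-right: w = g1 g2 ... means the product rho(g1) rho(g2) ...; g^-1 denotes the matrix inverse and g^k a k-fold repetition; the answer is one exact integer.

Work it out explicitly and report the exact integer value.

61792

rho(a) = [[4, -3], [7, -5]]
... * rho(c) = [[7, -24], [19, -65]]  ->  [[-29, 99], [-46, 157]]
... * rho(b^-1) = [[-1, 2], [-1, 1]]  ->  [[-70, 41], [-111, 65]]
... * rho(b^-1) = [[-1, 2], [-1, 1]]  ->  [[29, -99], [46, -157]]
... * rho(b^-1) = [[-1, 2], [-1, 1]]  ->  [[70, -41], [111, -65]]
... * rho(a) = [[4, -3], [7, -5]]  ->  [[-7, -5], [-11, -8]]
... * rho(a) = [[4, -3], [7, -5]]  ->  [[-63, 46], [-100, 73]]
... * rho(b) = [[1, -2], [1, -1]]  ->  [[-17, 80], [-27, 127]]
... * rho(a^-1) = [[-5, 3], [-7, 4]]  ->  [[-475, 269], [-754, 427]]
... * rho(c^-1) = [[-65, 24], [-19, 7]]  ->  [[25764, -9517], [40897, -15107]]
... * rho(a) = [[4, -3], [7, -5]]  ->  [[36437, -29707], [57839, -47156]]
... * rho(b^-1) = [[-1, 2], [-1, 1]]  ->  [[-6730, 43167], [-10683, 68522]]
tr = -6730 + 68522 = 61792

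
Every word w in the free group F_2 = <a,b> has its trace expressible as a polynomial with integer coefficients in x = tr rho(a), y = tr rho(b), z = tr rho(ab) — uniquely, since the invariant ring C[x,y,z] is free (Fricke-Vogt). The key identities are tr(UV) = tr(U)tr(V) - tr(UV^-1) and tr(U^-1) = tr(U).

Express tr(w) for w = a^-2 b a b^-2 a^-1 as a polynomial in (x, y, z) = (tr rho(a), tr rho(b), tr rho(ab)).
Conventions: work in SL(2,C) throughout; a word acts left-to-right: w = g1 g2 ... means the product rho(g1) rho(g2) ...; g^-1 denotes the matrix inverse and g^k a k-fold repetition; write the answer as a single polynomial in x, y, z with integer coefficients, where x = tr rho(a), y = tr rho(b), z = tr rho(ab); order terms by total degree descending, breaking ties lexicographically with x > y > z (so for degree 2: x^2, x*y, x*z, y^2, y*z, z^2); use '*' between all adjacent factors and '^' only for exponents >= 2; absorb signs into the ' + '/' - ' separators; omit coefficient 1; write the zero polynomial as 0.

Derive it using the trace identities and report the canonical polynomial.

tr(a^-1 b) = tr(b) * tr(a) - tr(b a) = x*y - z
apply: tr(b a b) = tr(b) * tr(a b) - tr(a) = y*z - x
tr(b a b a) = tr(a b) * tr(a b) - tr(1)   [split at repeated a] = z^2 - 2
tr(a^-1 b a b) = tr(b a b) * tr(a) - tr(b a b a) = x*y*z - x^2 - z^2 + 2
tr(a^-2 b a b) = tr(a^-1 b a b) * tr(a) - tr(a^-1 b a b a) = x^2*y*z - x^3 - x*z^2 - y*z + 3*x
tr(b a b^-1 a^-2) = tr(a^-2 b a) * tr(b) - tr(a^-2 b a b) = -x^2*y*z + x^3 + x*y^2 + x*z^2 - 3*x
apply: tr(b a b^-1 a^-1) = tr(a^-1 b a) * tr(b) - tr(a^-1 b a b) = -x*y*z + x^2 + y^2 + z^2 - 2
tr(a^-3 b a b^-1) = tr(b a b^-1 a^-2) * tr(a) - tr(b a b^-1 a^-1) = -x^3*y*z + x^4 + x^2*y^2 + x^2*z^2 + x*y*z - 4*x^2 - y^2 - z^2 + 2
use: tr(a^-2 b) = tr(b a^-1) * tr(a) - tr(b) = x^2*y - x*z - y
apply: tr(a^-2 b a b^-2 a^-1) = tr(a^-3 b a b^-1) * tr(b) - tr(a^-3 b a) = -x^3*y^2*z + x^4*y + x^2*y^3 + x^2*y*z^2 + x*y^2*z - 5*x^2*y - y^3 - y*z^2 + x*z + 3*y

-x^3*y^2*z + x^4*y + x^2*y^3 + x^2*y*z^2 + x*y^2*z - 5*x^2*y - y^3 - y*z^2 + x*z + 3*y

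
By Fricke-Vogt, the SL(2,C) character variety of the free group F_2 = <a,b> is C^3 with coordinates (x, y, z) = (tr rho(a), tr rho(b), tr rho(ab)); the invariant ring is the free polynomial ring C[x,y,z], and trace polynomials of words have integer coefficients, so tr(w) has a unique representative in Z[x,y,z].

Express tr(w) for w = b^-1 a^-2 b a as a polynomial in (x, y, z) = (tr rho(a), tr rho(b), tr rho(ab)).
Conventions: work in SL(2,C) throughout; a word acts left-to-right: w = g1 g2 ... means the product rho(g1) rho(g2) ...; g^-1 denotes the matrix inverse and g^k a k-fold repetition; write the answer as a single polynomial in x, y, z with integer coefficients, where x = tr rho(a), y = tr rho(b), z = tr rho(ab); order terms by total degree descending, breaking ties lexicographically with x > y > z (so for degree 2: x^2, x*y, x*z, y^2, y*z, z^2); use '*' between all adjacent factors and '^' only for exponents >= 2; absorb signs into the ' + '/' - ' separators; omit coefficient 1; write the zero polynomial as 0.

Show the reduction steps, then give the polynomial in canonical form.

-x^2*y*z + x^3 + x*y^2 + x*z^2 - 3*x

tr(a b a) = tr(a) * tr(b a) - tr(b) = x*z - y
and tr(a b a b) = tr(a b) * tr(a b) - tr(1)   [split at repeated a] = z^2 - 2
next, tr(b a b^-1 a) = tr(a b a) * tr(b) - tr(a b a b) = x*y*z - y^2 - z^2 + 2
and tr(b a b^-1 a^-1) = tr(b a b^-1) * tr(a) - tr(b a b^-1 a) = -x*y*z + x^2 + y^2 + z^2 - 2
next, tr(b^-1 a^-2 b a) = tr(b a b^-1 a^-1) * tr(a) - tr(b a b^-1) = -x^2*y*z + x^3 + x*y^2 + x*z^2 - 3*x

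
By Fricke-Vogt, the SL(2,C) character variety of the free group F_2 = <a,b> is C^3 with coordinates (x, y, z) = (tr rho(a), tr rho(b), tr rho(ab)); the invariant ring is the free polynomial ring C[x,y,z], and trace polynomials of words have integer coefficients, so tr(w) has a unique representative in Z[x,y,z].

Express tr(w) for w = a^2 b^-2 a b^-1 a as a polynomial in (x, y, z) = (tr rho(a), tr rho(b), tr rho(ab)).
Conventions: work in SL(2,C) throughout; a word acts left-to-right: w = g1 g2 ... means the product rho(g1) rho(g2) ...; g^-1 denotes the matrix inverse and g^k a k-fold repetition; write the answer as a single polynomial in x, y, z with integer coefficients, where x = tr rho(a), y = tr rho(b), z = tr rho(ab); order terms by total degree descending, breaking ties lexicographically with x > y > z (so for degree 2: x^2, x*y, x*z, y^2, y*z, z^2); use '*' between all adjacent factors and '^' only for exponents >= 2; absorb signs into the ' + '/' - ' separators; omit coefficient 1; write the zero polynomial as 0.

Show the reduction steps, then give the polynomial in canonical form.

tr(a^2) = tr(a)*tr(a) - tr(1)   [square of a] = x^2 - 2
tr(a^3) = tr(a)*tr(a^2) - tr(a)   [square of a] = x^3 - 3*x
tr(a^4) = tr(a)*tr(a^3) - tr(a^2)   [square of a] = x^4 - 4*x^2 + 2
tr(a b a) = tr(a)*tr(b a) - tr(b)   [square of a] = x*z - y
next, tr(b a^3) = tr(a)*tr(a b a) - tr(a b)   [square of a] = x^2*z - x*y - z
and tr(a^4 b) = tr(a)*tr(b a^3) - tr(b a^2)   [square of a] = x^3*z - x^2*y - 2*x*z + y
next, tr(a^4 b^-1) = tr(a^4)*tr(b) - tr(a^4 b)   [inverse elimination on b] = x^4*y - x^3*z - 3*x^2*y + 2*x*z + y
tr(a^3 b^-2 a) = tr(a^4 b^-1)*tr(b) - tr(a^4)   [inverse elimination on b] = x^4*y^2 - x^3*y*z - x^4 - 3*x^2*y^2 + 2*x*y*z + 4*x^2 + y^2 - 2
tr(b a b a) = tr(a b)*tr(a b) - tr(1)   [split at a repeated a] = z^2 - 2
next, tr(b a b) = tr(b)*tr(a b) - tr(a)   [square of b] = y*z - x
tr(a b a b a) = tr(a)*tr(b a b a) - tr(b a b)   [square of a] = x*z^2 - y*z - x
tr(a b a^3 b) = tr(a)*tr(a b a b a) - tr(a b a b)   [square of a] = x^2*z^2 - x*y*z - x^2 - z^2 + 2
and tr(b^-1 a b a^3) = tr(a b a^3)*tr(b) - tr(a b a^3 b)   [inverse elimination on b] = x^3*y*z - x^2*y^2 - x^2*z^2 - x*y*z + x^2 + y^2 + z^2 - 2
tr(a^3 b^-2 a b) = tr(b^-1 a b a^3)*tr(b) - tr(b^-1 a b a^3 b)   [inverse elimination on b] = x^3*y^2*z - x^2*y^3 - x^2*y*z^2 - x^3*z - x*y^2*z + 2*x^2*y + y^3 + y*z^2 + 2*x*z - 3*y
and tr(a^2 b^-2 a b^-1 a) = tr(a^3 b^-2 a)*tr(b) - tr(a^3 b^-2 a b)   [inverse elimination on b] = x^4*y^3 - 2*x^3*y^2*z - x^4*y - 2*x^2*y^3 + x^2*y*z^2 + x^3*z + 3*x*y^2*z + 2*x^2*y - y*z^2 - 2*x*z + y

x^4*y^3 - 2*x^3*y^2*z - x^4*y - 2*x^2*y^3 + x^2*y*z^2 + x^3*z + 3*x*y^2*z + 2*x^2*y - y*z^2 - 2*x*z + y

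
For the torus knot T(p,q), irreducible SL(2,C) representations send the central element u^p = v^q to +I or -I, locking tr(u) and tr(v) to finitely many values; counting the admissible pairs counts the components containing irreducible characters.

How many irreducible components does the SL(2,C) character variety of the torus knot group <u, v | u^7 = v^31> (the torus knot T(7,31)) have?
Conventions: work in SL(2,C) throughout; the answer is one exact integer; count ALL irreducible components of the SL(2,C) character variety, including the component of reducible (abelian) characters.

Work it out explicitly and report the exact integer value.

In the torus knot group T(7,31), u^7 = v^31 is central, so an irreducible representation sends it to +I or -I (Schur).
So on each irreducible component the traces are pinned: tr(u) = 2*cos(pi*alpha/7) with 1 <= alpha <= 6, tr(v) = 2*cos(pi*beta/31) with 1 <= beta <= 30.
The two central values (-1)^alpha I and (-1)^beta I must be the same matrix, so alpha and beta share a parity.
Counting: 3 odd alphas x 15 odd betas + 3 even alphas x 15 even betas = 45 + 45 = 90.
That is 90 components of irreducible characters, and with the reducible (abelian) component the total is 91.

91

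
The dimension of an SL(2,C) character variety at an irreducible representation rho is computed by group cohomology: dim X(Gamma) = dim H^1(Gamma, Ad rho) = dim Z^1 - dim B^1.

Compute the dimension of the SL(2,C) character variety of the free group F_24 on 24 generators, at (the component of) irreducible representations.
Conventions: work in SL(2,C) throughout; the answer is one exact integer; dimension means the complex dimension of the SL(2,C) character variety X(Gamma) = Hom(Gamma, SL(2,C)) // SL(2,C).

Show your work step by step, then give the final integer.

69

Gamma = F_24 has 24 generators and no relators.
Z^1(Gamma, Ad rho) = (sl_2)^24: a cocycle is a free choice of one sl_2 vector per generator, so dim Z^1 = 3*24 = 72.
At an irreducible rho the centralizer of the image in sl_2 is 0, so the coboundary map sl_2 -> Z^1 is injective: dim B^1 = 3.
dim H^1 = 72 - 3 = 69, which is dim X.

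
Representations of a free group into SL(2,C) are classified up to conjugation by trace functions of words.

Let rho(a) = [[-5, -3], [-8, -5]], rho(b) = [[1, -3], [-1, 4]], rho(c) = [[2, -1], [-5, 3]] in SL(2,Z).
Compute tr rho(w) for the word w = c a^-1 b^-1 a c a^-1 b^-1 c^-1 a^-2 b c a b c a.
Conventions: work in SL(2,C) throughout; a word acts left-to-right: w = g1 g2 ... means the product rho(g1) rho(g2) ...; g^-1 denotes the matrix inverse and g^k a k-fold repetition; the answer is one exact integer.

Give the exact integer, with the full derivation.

48639424

rho(c) = [[2, -1], [-5, 3]]
... * rho(a^-1) = [[-5, 3], [8, -5]]  ->  [[-18, 11], [49, -30]]
... * rho(b^-1) = [[4, 3], [1, 1]]  ->  [[-61, -43], [166, 117]]
... * rho(a) = [[-5, -3], [-8, -5]]  ->  [[649, 398], [-1766, -1083]]
... * rho(c) = [[2, -1], [-5, 3]]  ->  [[-692, 545], [1883, -1483]]
... * rho(a^-1) = [[-5, 3], [8, -5]]  ->  [[7820, -4801], [-21279, 13064]]
... * rho(b^-1) = [[4, 3], [1, 1]]  ->  [[26479, 18659], [-72052, -50773]]
... * rho(c^-1) = [[3, 1], [5, 2]]  ->  [[172732, 63797], [-470021, -173598]]
... * rho(a^-1) = [[-5, 3], [8, -5]]  ->  [[-353284, 199211], [961321, -542073]]
... * rho(a^-1) = [[-5, 3], [8, -5]]  ->  [[3360108, -2055907], [-9143189, 5594328]]
... * rho(b) = [[1, -3], [-1, 4]]  ->  [[5416015, -18303952], [-14737517, 49806879]]
... * rho(c) = [[2, -1], [-5, 3]]  ->  [[102351790, -60327871], [-278509429, 164158154]]
... * rho(a) = [[-5, -3], [-8, -5]]  ->  [[-29135982, -5416015], [79281913, 14737517]]
... * rho(b) = [[1, -3], [-1, 4]]  ->  [[-23719967, 65743886], [64544396, -178895671]]
... * rho(c) = [[2, -1], [-5, 3]]  ->  [[-376159364, 220951625], [1023567147, -601231409]]
... * rho(a) = [[-5, -3], [-8, -5]]  ->  [[113183820, 23719967], [-307984463, -64544396]]
tr = 113183820 + -64544396 = 48639424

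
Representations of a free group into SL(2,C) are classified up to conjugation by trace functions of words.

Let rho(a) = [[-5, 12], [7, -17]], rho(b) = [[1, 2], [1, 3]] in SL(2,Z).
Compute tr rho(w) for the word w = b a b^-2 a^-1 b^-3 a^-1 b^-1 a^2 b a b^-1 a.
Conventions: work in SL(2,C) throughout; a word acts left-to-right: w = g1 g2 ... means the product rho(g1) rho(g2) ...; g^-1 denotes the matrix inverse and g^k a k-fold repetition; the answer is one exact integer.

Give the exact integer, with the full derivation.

rho(b) = [[1, 2], [1, 3]]
... * rho(a) = [[-5, 12], [7, -17]]  ->  [[9, -22], [16, -39]]
... * rho(b^-1) = [[3, -2], [-1, 1]]  ->  [[49, -40], [87, -71]]
... * rho(b^-1) = [[3, -2], [-1, 1]]  ->  [[187, -138], [332, -245]]
... * rho(a^-1) = [[-17, -12], [-7, -5]]  ->  [[-2213, -1554], [-3929, -2759]]
... * rho(b^-1) = [[3, -2], [-1, 1]]  ->  [[-5085, 2872], [-9028, 5099]]
... * rho(b^-1) = [[3, -2], [-1, 1]]  ->  [[-18127, 13042], [-32183, 23155]]
... * rho(b^-1) = [[3, -2], [-1, 1]]  ->  [[-67423, 49296], [-119704, 87521]]
... * rho(a^-1) = [[-17, -12], [-7, -5]]  ->  [[801119, 562596], [1422321, 998843]]
... * rho(b^-1) = [[3, -2], [-1, 1]]  ->  [[1840761, -1039642], [3268120, -1845799]]
... * rho(a) = [[-5, 12], [7, -17]]  ->  [[-16481299, 39763046], [-29261193, 70596023]]
... * rho(a) = [[-5, 12], [7, -17]]  ->  [[360747817, -873747370], [640478126, -1551266707]]
... * rho(b) = [[1, 2], [1, 3]]  ->  [[-512999553, -1899746476], [-910788581, -3372843869]]
... * rho(a) = [[-5, 12], [7, -17]]  ->  [[-10733227567, 26139695456], [-19055964178, 46408882801]]
... * rho(b^-1) = [[3, -2], [-1, 1]]  ->  [[-58339378157, 47606150590], [-103576775335, 84520811157]]
... * rho(a) = [[-5, 12], [7, -17]]  ->  [[624939944915, -1509377097914], [1109529554774, -2679775093689]]
tr = 624939944915 + -2679775093689 = -2054835148774

-2054835148774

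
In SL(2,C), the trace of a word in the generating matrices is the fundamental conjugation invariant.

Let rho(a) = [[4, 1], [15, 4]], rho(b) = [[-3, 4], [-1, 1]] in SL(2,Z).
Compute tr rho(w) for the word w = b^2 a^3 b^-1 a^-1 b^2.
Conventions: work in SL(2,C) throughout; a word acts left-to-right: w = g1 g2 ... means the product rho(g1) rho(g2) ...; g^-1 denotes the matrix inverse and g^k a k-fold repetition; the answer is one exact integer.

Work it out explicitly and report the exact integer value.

-875858

rho(b) = [[-3, 4], [-1, 1]]
... * rho(b) = [[-3, 4], [-1, 1]]  ->  [[5, -8], [2, -3]]
... * rho(a) = [[4, 1], [15, 4]]  ->  [[-100, -27], [-37, -10]]
... * rho(a) = [[4, 1], [15, 4]]  ->  [[-805, -208], [-298, -77]]
... * rho(a) = [[4, 1], [15, 4]]  ->  [[-6340, -1637], [-2347, -606]]
... * rho(b^-1) = [[1, -4], [1, -3]]  ->  [[-7977, 30271], [-2953, 11206]]
... * rho(a^-1) = [[4, -1], [-15, 4]]  ->  [[-485973, 129061], [-179902, 47777]]
... * rho(b) = [[-3, 4], [-1, 1]]  ->  [[1328858, -1814831], [491929, -671831]]
... * rho(b) = [[-3, 4], [-1, 1]]  ->  [[-2171743, 3500601], [-803956, 1295885]]
tr = -2171743 + 1295885 = -875858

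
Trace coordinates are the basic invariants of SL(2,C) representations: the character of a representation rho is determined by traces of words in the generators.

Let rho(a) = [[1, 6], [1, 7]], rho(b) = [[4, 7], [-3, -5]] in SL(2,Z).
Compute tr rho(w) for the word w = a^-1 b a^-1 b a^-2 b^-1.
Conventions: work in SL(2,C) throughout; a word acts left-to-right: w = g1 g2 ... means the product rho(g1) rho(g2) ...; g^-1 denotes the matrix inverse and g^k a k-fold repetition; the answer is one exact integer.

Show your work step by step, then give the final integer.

-388081

rho(a^-1) = [[7, -6], [-1, 1]]
... * rho(b) = [[4, 7], [-3, -5]]  ->  [[46, 79], [-7, -12]]
... * rho(a^-1) = [[7, -6], [-1, 1]]  ->  [[243, -197], [-37, 30]]
... * rho(b) = [[4, 7], [-3, -5]]  ->  [[1563, 2686], [-238, -409]]
... * rho(a^-1) = [[7, -6], [-1, 1]]  ->  [[8255, -6692], [-1257, 1019]]
... * rho(a^-1) = [[7, -6], [-1, 1]]  ->  [[64477, -56222], [-9818, 8561]]
... * rho(b^-1) = [[-5, -7], [3, 4]]  ->  [[-491051, -676227], [74773, 102970]]
tr = -491051 + 102970 = -388081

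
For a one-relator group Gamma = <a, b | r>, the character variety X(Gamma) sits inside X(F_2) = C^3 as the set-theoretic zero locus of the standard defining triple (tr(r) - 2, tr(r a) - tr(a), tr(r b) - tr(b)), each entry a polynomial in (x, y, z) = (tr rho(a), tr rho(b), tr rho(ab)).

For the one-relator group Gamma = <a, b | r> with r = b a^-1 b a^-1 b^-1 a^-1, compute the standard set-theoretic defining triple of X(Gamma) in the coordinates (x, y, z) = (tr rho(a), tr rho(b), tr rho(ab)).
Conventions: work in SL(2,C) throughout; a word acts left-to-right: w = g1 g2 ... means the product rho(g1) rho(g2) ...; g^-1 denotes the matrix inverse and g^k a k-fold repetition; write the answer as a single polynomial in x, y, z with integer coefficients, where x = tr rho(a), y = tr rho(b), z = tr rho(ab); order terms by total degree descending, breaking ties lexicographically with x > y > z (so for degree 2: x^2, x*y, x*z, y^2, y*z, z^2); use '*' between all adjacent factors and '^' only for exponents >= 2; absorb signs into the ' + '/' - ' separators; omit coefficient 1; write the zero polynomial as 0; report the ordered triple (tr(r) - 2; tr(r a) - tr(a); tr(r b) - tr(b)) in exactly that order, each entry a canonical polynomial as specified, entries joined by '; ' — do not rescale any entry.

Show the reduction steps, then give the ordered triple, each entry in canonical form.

x^2*y^2*z - x*y^3 - 2*x*y*z^2 + y^2*z + z^3 + 2*x*y - 3*z - 2; x^2*y - x*z - x - y; x^2*y^3*z - x*y^4 - 2*x*y^2*z^2 - x^2*y*z + y^3*z + y*z^3 + 3*x*y^2 + x*z^2 - 3*y*z - x - y

so trace(b^2) = trace(b)*trace(b) - trace(1) = y^2 - 2
trace(b^2 a) = trace(b)*trace(a b) - trace(a) = y*z - x
trace(b a^-1 b) = trace(b^2)*trace(a) - trace(b^2 a) = x*y^2 - y*z - x
so trace(b a b a) = trace(a b)*trace(a b) - trace(1) = z^2 - 2
so trace(b a^-1 b a) = trace(b a b)*trace(a) - trace(b a b a) = x*y*z - x^2 - z^2 + 2
reduce: trace(b a^-1 b a^-1) = trace(b a^-1 b)*trace(a) - trace(b a^-1 b a) = x^2*y^2 - 2*x*y*z + z^2 - 2
trace(a^-1 b a^-1 b a^-1) = trace(b a^-1 b a^-1)*trace(a) - trace(b a^-1 b) = x^3*y^2 - 2*x^2*y*z - x*y^2 + x*z^2 + y*z - x
trace(b^3) = trace(b)*trace(b^2) - trace(b) = y^3 - 3*y
reduce: trace(b^3 a) = trace(b)*trace(b a b) - trace(b a) = y^2*z - x*y - z
trace(b a^-1 b^2) = trace(b^3)*trace(a) - trace(b^3 a) = x*y^3 - y^2*z - 2*x*y + z
trace(a b a) = trace(a)*trace(b a) - trace(b) = x*z - y
trace(b^2 a b a) = trace(b)*trace(a b a b) - trace(a b a) = y*z^2 - x*z - y
trace(b a^-1 b^2 a) = trace(b^2 a b)*trace(a) - trace(b^2 a b a) = x*y^2*z - x^2*y - y*z^2 + y
trace(b a^-1 b a^-1 b) = trace(b a^-1 b^2)*trace(a) - trace(b a^-1 b^2 a) = x^2*y^3 - 2*x*y^2*z - x^2*y + y*z^2 + x*z - y
trace(b a b a b a) = trace(b a b a)*trace(b a) - trace(a b) = z^3 - 3*z
so trace(b a b a^-1 b a) = trace(b a b a b)*trace(a) - trace(b a b a b a) = x*y*z^2 - x^2*z - z^3 - x*y + 3*z
trace(b a^-1 b a^-1 b a) = trace(b a b a^-1 b)*trace(a) - trace(b a b a^-1 b a) = x^2*y^2*z - x^3*y - 2*x*y*z^2 + x^2*z + z^3 + 2*x*y - 3*z
reduce: trace(a^-1 b a^-1 b a^-1 b) = trace(b a^-1 b a^-1 b)*trace(a) - trace(b a^-1 b a^-1 b a) = x^3*y^3 - 3*x^2*y^2*z + 3*x*y*z^2 - z^3 - 3*x*y + 3*z
trace(b a^-1 b a^-1 b^-1 a^-1) = trace(a^-1 b a^-1 b a^-1)*trace(b) - trace(a^-1 b a^-1 b a^-1 b) = x^2*y^2*z - x*y^3 - 2*x*y*z^2 + y^2*z + z^3 + 2*x*y - 3*z
so trace(b a^-1) = trace(b)*trace(a) - trace(b a)  (eliminate a^-1) = x*y - z
trace(a^-1 b a^-1) = trace(b a^-1)*trace(a) - trace(b)  (eliminate a^-1) = x^2*y - x*z - y
so trace(a^-1 b^2 a^-1) = trace(a^-1 b^2)*trace(a) - trace(a^-1 b^2 a) = x^2*y^2 - x*y*z - x^2 - y^2 + 2
reduce: trace(b^3 a b) = trace(b)*trace(b a b^2) - trace(b a b) = y^3*z - x*y^2 - 2*y*z + x
so trace(b^3 a b a) = trace(b)*trace(b a b a b) - trace(b a b a) = y^2*z^2 - x*y*z - y^2 - z^2 + 2
trace(b a b a^-1 b^2) = trace(b^3 a b)*trace(a) - trace(b^3 a b a) = x*y^3*z - x^2*y^2 - y^2*z^2 - x*y*z + x^2 + y^2 + z^2 - 2
trace(a b a b a) = trace(a)*trace(b a b a) - trace(b a b) = x*z^2 - y*z - x
so trace(b^2 a b a b a) = trace(b)*trace(a b a b a b) - trace(a b a b a) = y*z^3 - x*z^2 - 2*y*z + x
reduce: trace(b a b a^-1 b^2 a) = trace(b^2 a b a b)*trace(a) - trace(b^2 a b a b a) = x*y^2*z^2 - x^2*y*z - y*z^3 - x*y^2 + 2*y*z + x
trace(a^-1 b^2 a^-1 b a b) = trace(b a b a^-1 b^2)*trace(a) - trace(b a b a^-1 b^2 a) = x^2*y^3*z - x^3*y^2 - 2*x*y^2*z^2 + y*z^3 + x^3 + 2*x*y^2 + x*z^2 - 2*y*z - 3*x
trace(b^-1 a^-1 b^2 a^-1 b a) = trace(a^-1 b^2 a^-1 b a)*trace(b) - trace(a^-1 b^2 a^-1 b a b) = -x^2*y^3*z + x^3*y^2 + x*y^4 + 2*x*y^2*z^2 - y^3*z - y*z^3 - x^3 - 4*x*y^2 - x*z^2 + 3*y*z + 3*x
reduce: trace(b a^-1 b a^-1 b^-1 a^-1 b) = trace(b^-1 a^-1 b^2 a^-1 b)*trace(a) - trace(b^-1 a^-1 b^2 a^-1 b a) = x^2*y^3*z - x*y^4 - 2*x*y^2*z^2 - x^2*y*z + y^3*z + y*z^3 + 3*x*y^2 + x*z^2 - 3*y*z - x
assemble the triple (trace(r) - 2; trace(r a) - x; trace(r b) - y)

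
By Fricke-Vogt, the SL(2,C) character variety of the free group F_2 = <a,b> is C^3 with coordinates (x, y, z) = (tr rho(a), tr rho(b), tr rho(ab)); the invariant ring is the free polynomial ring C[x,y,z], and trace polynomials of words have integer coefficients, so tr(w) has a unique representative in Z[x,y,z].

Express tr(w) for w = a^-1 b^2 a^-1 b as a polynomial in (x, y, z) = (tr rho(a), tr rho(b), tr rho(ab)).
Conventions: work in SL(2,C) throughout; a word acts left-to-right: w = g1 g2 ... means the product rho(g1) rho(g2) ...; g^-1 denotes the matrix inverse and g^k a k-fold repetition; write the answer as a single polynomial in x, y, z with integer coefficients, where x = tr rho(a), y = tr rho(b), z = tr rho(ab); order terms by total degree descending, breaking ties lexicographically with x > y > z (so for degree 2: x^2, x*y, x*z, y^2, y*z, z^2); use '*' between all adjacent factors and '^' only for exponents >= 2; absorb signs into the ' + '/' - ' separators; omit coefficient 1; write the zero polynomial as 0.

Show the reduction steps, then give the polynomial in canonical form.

x^2*y^3 - 2*x*y^2*z - x^2*y + y*z^2 + x*z - y

reduce: tr(b^2) = tr(b)*tr(b) - tr(1)  (reduce the b square) = y^2 - 2
reduce: tr(b^3) = tr(b)*tr(b^2) - tr(b)  (reduce the b square) = y^3 - 3*y
tr(b a b) = tr(b)*tr(a b) - tr(a)  (reduce the b square) = y*z - x
tr(b^3 a) = tr(b)*tr(b a b) - tr(b a)  (reduce the b square) = y^2*z - x*y - z
tr(b^2 a^-1 b) = tr(b^3)*tr(a) - tr(b^3 a)  (eliminate a^-1) = x*y^3 - y^2*z - 2*x*y + z
tr(a b a b) = tr(b a)*tr(b a) - tr(1)  (split on b) = z^2 - 2
so tr(a b a) = tr(a)*tr(b a) - tr(b)  (reduce the a square) = x*z - y
tr(b a b^2 a) = tr(b)*tr(a b a b) - tr(a b a)  (reduce the b square) = y*z^2 - x*z - y
tr(b^2 a^-1 b a) = tr(b a b^2)*tr(a) - tr(b a b^2 a)  (eliminate a^-1) = x*y^2*z - x^2*y - y*z^2 + y
tr(a^-1 b^2 a^-1 b) = tr(b^2 a^-1 b)*tr(a) - tr(b^2 a^-1 b a)  (eliminate a^-1) = x^2*y^3 - 2*x*y^2*z - x^2*y + y*z^2 + x*z - y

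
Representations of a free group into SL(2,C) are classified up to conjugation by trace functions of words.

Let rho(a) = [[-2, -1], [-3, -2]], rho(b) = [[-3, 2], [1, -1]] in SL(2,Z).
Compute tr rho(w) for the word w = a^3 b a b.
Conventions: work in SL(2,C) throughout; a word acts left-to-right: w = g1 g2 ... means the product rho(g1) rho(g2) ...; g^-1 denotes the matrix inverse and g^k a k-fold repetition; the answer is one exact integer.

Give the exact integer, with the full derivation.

rho(a) = [[-2, -1], [-3, -2]]
... * rho(a) = [[-2, -1], [-3, -2]]  ->  [[7, 4], [12, 7]]
... * rho(a) = [[-2, -1], [-3, -2]]  ->  [[-26, -15], [-45, -26]]
... * rho(b) = [[-3, 2], [1, -1]]  ->  [[63, -37], [109, -64]]
... * rho(a) = [[-2, -1], [-3, -2]]  ->  [[-15, 11], [-26, 19]]
... * rho(b) = [[-3, 2], [1, -1]]  ->  [[56, -41], [97, -71]]
tr = 56 + -71 = -15

-15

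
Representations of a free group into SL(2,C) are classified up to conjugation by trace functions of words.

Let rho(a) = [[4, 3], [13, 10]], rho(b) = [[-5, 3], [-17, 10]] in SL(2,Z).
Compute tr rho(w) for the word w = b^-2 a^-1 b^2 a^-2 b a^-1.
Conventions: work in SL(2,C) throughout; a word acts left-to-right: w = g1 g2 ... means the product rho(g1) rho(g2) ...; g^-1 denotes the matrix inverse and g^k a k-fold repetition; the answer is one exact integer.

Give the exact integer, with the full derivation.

rho(b^-1) = [[10, -3], [17, -5]]
... * rho(b^-1) = [[10, -3], [17, -5]]  ->  [[49, -15], [85, -26]]
... * rho(a^-1) = [[10, -3], [-13, 4]]  ->  [[685, -207], [1188, -359]]
... * rho(b) = [[-5, 3], [-17, 10]]  ->  [[94, -15], [163, -26]]
... * rho(b) = [[-5, 3], [-17, 10]]  ->  [[-215, 132], [-373, 229]]
... * rho(a^-1) = [[10, -3], [-13, 4]]  ->  [[-3866, 1173], [-6707, 2035]]
... * rho(a^-1) = [[10, -3], [-13, 4]]  ->  [[-53909, 16290], [-93525, 28261]]
... * rho(b) = [[-5, 3], [-17, 10]]  ->  [[-7385, 1173], [-12812, 2035]]
... * rho(a^-1) = [[10, -3], [-13, 4]]  ->  [[-89099, 26847], [-154575, 46576]]
tr = -89099 + 46576 = -42523

-42523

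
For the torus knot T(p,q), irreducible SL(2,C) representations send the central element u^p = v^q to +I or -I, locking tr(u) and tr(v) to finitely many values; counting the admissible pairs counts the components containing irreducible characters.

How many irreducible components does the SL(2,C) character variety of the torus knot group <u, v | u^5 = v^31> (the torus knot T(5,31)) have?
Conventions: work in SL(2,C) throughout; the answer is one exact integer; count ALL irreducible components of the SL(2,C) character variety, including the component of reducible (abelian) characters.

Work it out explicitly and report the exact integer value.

61

Gamma = < u, v | u^5 = v^31 > (torus knot T(5,31)); the central element u^5 = v^31 acts as +I or -I in any irreducible SL(2,C) representation.
This locks tr(u) to 2*cos(pi*alpha/5), alpha in 1..4, and tr(v) to 2*cos(pi*beta/31), beta in 1..30, on each component of irreducible characters.
The two central values (-1)^alpha I and (-1)^beta I must be the same matrix, so alpha and beta share a parity.
count pairs: odd alpha (2 choices) x odd beta (15), plus even alpha (2) x even beta (15): 2*15 + 2*15 = 60.
Total: 60 irreducible-character components + 1 reducible (abelian) component = 61.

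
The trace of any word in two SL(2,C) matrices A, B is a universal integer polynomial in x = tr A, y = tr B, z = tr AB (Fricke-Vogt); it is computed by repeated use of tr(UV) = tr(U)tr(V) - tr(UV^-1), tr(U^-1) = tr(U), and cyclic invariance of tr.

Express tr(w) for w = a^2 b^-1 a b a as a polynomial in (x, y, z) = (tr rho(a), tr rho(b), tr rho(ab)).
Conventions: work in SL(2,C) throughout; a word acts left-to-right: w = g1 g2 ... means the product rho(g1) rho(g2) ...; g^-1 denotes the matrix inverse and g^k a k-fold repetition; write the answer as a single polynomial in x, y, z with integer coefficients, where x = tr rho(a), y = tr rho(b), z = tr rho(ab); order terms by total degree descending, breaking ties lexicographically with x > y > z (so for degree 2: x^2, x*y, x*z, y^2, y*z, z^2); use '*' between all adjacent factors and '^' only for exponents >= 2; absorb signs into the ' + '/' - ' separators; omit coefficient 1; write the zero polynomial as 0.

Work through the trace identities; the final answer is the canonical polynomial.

trace(a b a) = trace(a)*trace(b a) - trace(b) = x*z - y
trace(b a^3) = trace(a)*trace(a b a) - trace(a b) = x^2*z - x*y - z
use: trace(a b a^3) = trace(a)*trace(b a^3) - trace(b a^2) = x^3*z - x^2*y - 2*x*z + y
trace(b a b a) = trace(a b)*trace(a b) - trace(1)   [split at repeated a] = z^2 - 2
use: trace(b a b) = trace(b)*trace(a b) - trace(a) = y*z - x
apply: trace(a b a b a) = trace(a)*trace(b a b a) - trace(b a b) = x*z^2 - y*z - x
use: trace(a b a^3 b) = trace(a)*trace(a b a b a) - trace(a b a b) = x^2*z^2 - x*y*z - x^2 - z^2 + 2
trace(a^2 b^-1 a b a) = trace(a b a^3)*trace(b) - trace(a b a^3 b) = x^3*y*z - x^2*y^2 - x^2*z^2 - x*y*z + x^2 + y^2 + z^2 - 2

x^3*y*z - x^2*y^2 - x^2*z^2 - x*y*z + x^2 + y^2 + z^2 - 2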